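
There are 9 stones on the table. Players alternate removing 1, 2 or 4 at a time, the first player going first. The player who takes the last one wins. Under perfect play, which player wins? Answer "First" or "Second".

Positions where the player to move wins (W) vs loses (L):
i:   0  1  2  3  4  5  6  7  8  9
     L  W  W  L  W  W  L  W  W  L
Position 9 is L, so the second player wins.

Second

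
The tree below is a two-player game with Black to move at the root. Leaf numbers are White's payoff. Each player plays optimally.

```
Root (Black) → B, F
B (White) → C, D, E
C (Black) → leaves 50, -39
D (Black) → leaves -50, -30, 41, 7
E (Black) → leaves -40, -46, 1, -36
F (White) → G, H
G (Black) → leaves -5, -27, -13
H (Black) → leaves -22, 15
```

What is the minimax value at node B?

C: min(50, -39) = -39
D: min(-50, -30, 41, 7) = -50
E: min(-40, -46, 1, -36) = -46
B: max(-39, -50, -46) = -39

-39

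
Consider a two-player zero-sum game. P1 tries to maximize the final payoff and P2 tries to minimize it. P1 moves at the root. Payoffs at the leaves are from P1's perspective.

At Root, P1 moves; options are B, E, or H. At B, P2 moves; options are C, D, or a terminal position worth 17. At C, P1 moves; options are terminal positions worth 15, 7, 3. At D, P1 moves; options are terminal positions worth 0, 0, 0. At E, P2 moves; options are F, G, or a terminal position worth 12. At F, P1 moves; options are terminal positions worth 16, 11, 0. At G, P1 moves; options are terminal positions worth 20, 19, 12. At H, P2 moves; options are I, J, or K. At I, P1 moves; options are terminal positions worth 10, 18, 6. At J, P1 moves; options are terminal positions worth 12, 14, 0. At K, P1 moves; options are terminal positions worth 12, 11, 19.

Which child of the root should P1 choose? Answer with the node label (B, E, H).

H

C (P1): max(15, 7, 3) = 15
D (P1): max(0, 0, 0) = 0
B (P2): min(15, 0, 17) = 0
F (P1): max(16, 11, 0) = 16
G (P1): max(20, 19, 12) = 20
E (P2): min(16, 20, 12) = 12
I (P1): max(10, 18, 6) = 18
J (P1): max(12, 14, 0) = 14
K (P1): max(12, 11, 19) = 19
H (P2): min(18, 14, 19) = 14
Root (P1): max(0, 12, 14) = 14
P1 picks the child with the highest value: H (value 14).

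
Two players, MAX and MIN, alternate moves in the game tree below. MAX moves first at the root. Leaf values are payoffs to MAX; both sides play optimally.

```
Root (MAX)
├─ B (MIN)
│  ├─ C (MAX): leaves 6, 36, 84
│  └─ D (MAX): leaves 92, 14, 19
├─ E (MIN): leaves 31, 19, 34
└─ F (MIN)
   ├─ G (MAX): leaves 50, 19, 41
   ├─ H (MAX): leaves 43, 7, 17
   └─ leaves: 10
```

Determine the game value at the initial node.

84

C (MAX): max(6, 36, 84) = 84
D (MAX): max(92, 14, 19) = 92
B (MIN): min(84, 92) = 84
E (MIN): min(31, 19, 34) = 19
G (MAX): max(50, 19, 41) = 50
H (MAX): max(43, 7, 17) = 43
F (MIN): min(50, 43, 10) = 10
Root (MAX): max(84, 19, 10) = 84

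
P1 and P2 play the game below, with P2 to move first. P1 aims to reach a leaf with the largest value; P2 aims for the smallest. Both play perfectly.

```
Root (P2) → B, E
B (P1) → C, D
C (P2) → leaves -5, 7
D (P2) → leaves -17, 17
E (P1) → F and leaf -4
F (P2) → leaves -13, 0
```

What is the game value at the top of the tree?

C (P2): min(-5, 7) = -5
D (P2): min(-17, 17) = -17
B (P1): max(-5, -17) = -5
F (P2): min(-13, 0) = -13
E (P1): max(-13, -4) = -4
Root (P2): min(-5, -4) = -5

-5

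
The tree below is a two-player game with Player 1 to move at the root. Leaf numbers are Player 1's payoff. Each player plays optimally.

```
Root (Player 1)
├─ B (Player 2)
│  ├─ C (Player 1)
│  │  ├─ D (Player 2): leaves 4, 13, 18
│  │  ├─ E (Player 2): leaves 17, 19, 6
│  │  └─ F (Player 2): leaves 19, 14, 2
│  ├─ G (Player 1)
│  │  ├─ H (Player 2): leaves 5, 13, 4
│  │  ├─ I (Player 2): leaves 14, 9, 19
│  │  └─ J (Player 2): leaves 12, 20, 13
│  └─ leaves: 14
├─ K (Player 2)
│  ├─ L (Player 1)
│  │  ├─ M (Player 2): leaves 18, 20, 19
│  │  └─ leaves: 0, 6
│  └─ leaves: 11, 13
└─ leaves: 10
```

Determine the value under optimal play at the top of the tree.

D (Player 2): min(4, 13, 18) = 4
E (Player 2): min(17, 19, 6) = 6
F (Player 2): min(19, 14, 2) = 2
C (Player 1): max(4, 6, 2) = 6
H (Player 2): min(5, 13, 4) = 4
I (Player 2): min(14, 9, 19) = 9
J (Player 2): min(12, 20, 13) = 12
G (Player 1): max(4, 9, 12) = 12
B (Player 2): min(6, 12, 14) = 6
M (Player 2): min(18, 20, 19) = 18
L (Player 1): max(18, 0, 6) = 18
K (Player 2): min(18, 11, 13) = 11
Root (Player 1): max(6, 11, 10) = 11

11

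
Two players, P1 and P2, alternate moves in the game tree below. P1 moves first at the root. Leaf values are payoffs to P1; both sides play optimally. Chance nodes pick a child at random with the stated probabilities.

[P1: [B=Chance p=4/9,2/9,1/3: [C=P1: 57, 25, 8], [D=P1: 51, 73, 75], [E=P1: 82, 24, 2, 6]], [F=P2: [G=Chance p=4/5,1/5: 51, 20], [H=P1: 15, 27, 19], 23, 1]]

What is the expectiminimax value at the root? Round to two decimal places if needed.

69.33

C (P1): max(57, 25, 8) = 57
D (P1): max(51, 73, 75) = 75
E (P1): max(82, 24, 2, 6) = 82
B (Chance): 4/9·57 + 2/9·75 + 1/3·82 = 69.33
G (Chance): 4/5·51 + 1/5·20 = 44.8
H (P1): max(15, 27, 19) = 27
F (P2): min(44.8, 27, 23, 1) = 1
Root (P1): max(69.33, 1) = 69.33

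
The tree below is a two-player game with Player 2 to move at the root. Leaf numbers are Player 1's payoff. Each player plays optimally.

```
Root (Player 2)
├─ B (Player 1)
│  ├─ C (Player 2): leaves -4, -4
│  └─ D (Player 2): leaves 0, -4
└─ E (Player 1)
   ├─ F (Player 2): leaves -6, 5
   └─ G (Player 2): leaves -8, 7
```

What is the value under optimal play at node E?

-6

F: min(-6, 5) = -6
G: min(-8, 7) = -8
E: max(-6, -8) = -6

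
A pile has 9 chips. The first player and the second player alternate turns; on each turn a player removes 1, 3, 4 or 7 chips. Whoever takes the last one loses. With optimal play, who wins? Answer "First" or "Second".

Second

Positions where the player to move wins (W) vs loses (L):
i:   0  1  2  3  4  5  6  7  8  9
     W  L  W  L  W  W  W  W  W  L
Position 9 is L, so the second player wins.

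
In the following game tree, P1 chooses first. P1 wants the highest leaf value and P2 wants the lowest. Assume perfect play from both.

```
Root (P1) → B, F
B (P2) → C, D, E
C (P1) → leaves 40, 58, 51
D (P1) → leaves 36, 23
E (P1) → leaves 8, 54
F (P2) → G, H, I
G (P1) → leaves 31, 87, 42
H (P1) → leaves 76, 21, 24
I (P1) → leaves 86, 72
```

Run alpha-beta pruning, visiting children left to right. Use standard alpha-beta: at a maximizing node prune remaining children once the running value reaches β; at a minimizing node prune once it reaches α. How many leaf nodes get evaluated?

14

C [α=-∞,β=+∞]: v=58
D [α=-∞,β=58]: v=36
E [α=-∞,β=36]: v=54
B [α=-∞,β=+∞]: v=36
G [α=36,β=+∞]: v=87
H [α=36,β=87]: v=76
I [α=36,β=76]: v=86 after child 1 ≥ β → β-cutoff, skip 1
F [α=36,β=+∞]: v=76
Root [α=-∞,β=+∞]: v=76
Leaves evaluated: 14 of 15.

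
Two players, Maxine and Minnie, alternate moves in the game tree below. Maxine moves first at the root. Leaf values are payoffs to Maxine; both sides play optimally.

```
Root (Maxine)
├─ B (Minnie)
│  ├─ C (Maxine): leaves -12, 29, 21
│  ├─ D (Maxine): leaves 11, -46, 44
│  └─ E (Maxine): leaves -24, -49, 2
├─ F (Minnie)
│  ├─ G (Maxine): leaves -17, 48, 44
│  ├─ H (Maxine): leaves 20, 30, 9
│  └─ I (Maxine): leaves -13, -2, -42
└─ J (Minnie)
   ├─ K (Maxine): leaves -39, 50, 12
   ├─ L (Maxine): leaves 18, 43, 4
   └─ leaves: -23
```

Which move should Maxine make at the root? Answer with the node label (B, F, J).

B

C (Maxine): max(-12, 29, 21) = 29
D (Maxine): max(11, -46, 44) = 44
E (Maxine): max(-24, -49, 2) = 2
B (Minnie): min(29, 44, 2) = 2
G (Maxine): max(-17, 48, 44) = 48
H (Maxine): max(20, 30, 9) = 30
I (Maxine): max(-13, -2, -42) = -2
F (Minnie): min(48, 30, -2) = -2
K (Maxine): max(-39, 50, 12) = 50
L (Maxine): max(18, 43, 4) = 43
J (Minnie): min(50, 43, -23) = -23
Root (Maxine): max(2, -2, -23) = 2
Maxine picks the child with the highest value: B (value 2).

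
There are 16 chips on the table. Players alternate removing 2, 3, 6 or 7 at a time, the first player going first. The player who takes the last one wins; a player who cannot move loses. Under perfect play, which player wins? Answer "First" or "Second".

First

Compute winning (W) and losing (L) positions by backward induction:
i:   0  1  2  3  4  5  6  7  8  9 10 11 12 13 14 15 16
     L  L  W  W  W  L  W  W  W  L  L  W  W  W  L  W  W
Position 16 is W, so the first player wins.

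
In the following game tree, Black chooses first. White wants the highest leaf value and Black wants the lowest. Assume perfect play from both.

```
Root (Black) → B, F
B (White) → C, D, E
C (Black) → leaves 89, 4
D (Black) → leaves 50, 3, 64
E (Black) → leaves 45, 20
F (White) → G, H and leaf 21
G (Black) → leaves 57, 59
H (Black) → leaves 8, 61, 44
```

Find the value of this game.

C (Black): min(89, 4) = 4
D (Black): min(50, 3, 64) = 3
E (Black): min(45, 20) = 20
B (White): max(4, 3, 20) = 20
G (Black): min(57, 59) = 57
H (Black): min(8, 61, 44) = 8
F (White): max(57, 8, 21) = 57
Root (Black): min(20, 57) = 20

20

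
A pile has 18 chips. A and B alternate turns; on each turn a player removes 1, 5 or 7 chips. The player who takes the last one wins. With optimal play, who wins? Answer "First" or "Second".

Mark each pile size as W (mover wins) or L (mover loses):
i:   0  1  2  3  4  5  6  7  8  9 10 11 12 13 14 15 16 17 18
     L  W  L  W  L  W  L  W  L  W  L  W  L  W  L  W  L  W  L
Position 18 is L, so the second player wins.

Second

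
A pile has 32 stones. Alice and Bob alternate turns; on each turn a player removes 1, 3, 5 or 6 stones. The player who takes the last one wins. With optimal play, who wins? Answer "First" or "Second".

First

W/L table (W = player to move can force a win):
i:   0  1  2  3  4  5  6  7  8  9 10 11 12 13 14 15 16 17 18 19 20 21 22 23 24 25 26 27 28 29 30 31 32
     L  W  L  W  L  W  W  W  W  W  W  L  W  L  W  L  W  W  W  W  W  W  L  W  L  W  L  W  W  W  W  W  W
Position 32 is W, so the first player wins.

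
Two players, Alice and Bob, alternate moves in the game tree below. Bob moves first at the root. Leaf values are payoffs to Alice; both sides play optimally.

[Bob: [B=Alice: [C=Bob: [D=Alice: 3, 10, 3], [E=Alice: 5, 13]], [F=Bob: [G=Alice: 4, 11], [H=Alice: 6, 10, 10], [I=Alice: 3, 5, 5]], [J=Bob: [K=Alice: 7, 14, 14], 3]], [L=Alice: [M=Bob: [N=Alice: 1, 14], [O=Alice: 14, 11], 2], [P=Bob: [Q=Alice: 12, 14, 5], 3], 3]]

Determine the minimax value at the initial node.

3

D (Alice): max(3, 10, 3) = 10
E (Alice): max(5, 13) = 13
C (Bob): min(10, 13) = 10
G (Alice): max(4, 11) = 11
H (Alice): max(6, 10, 10) = 10
I (Alice): max(3, 5, 5) = 5
F (Bob): min(11, 10, 5) = 5
K (Alice): max(7, 14, 14) = 14
J (Bob): min(14, 3) = 3
B (Alice): max(10, 5, 3) = 10
N (Alice): max(1, 14) = 14
O (Alice): max(14, 11) = 14
M (Bob): min(14, 14, 2) = 2
Q (Alice): max(12, 14, 5) = 14
P (Bob): min(14, 3) = 3
L (Alice): max(2, 3, 3) = 3
Root (Bob): min(10, 3) = 3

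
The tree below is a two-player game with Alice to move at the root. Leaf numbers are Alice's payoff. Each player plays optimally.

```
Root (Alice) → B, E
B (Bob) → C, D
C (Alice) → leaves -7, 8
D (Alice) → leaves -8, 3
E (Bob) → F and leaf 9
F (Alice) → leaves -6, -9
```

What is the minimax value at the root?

C (Alice): max(-7, 8) = 8
D (Alice): max(-8, 3) = 3
B (Bob): min(8, 3) = 3
F (Alice): max(-6, -9) = -6
E (Bob): min(-6, 9) = -6
Root (Alice): max(3, -6) = 3

3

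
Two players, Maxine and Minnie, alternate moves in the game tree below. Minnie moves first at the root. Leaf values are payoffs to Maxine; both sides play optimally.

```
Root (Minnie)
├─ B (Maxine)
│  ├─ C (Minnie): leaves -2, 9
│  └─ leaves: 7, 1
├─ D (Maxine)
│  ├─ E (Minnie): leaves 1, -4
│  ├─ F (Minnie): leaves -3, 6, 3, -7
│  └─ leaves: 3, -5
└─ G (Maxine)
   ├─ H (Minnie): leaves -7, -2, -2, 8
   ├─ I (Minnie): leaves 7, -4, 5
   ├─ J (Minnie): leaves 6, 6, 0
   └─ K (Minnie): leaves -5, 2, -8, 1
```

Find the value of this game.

0

C (Minnie): min(-2, 9) = -2
B (Maxine): max(-2, 7, 1) = 7
E (Minnie): min(1, -4) = -4
F (Minnie): min(-3, 6, 3, -7) = -7
D (Maxine): max(-4, -7, 3, -5) = 3
H (Minnie): min(-7, -2, -2, 8) = -7
I (Minnie): min(7, -4, 5) = -4
J (Minnie): min(6, 6, 0) = 0
K (Minnie): min(-5, 2, -8, 1) = -8
G (Maxine): max(-7, -4, 0, -8) = 0
Root (Minnie): min(7, 3, 0) = 0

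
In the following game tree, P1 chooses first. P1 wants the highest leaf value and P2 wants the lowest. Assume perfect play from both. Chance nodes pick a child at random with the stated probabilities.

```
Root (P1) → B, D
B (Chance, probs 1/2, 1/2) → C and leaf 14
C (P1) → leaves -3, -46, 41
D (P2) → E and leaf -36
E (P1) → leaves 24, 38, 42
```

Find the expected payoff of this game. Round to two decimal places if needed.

27.5

C (P1): max(-3, -46, 41) = 41
B (Chance): 1/2·41 + 1/2·14 = 27.5
E (P1): max(24, 38, 42) = 42
D (P2): min(42, -36) = -36
Root (P1): max(27.5, -36) = 27.5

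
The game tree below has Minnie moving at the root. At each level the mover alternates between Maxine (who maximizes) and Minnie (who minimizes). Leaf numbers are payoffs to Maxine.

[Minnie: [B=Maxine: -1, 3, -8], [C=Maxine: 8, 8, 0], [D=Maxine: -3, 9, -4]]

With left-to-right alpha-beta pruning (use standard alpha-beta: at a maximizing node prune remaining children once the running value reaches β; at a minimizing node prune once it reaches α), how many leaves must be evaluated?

6

B [α=-∞,β=+∞]: v=3
C [α=-∞,β=3]: v=8 after child 1 ≥ β → β-cutoff, skip 2
D [α=-∞,β=3]: v=9 after child 2 ≥ β → β-cutoff, skip 1
Root [α=-∞,β=+∞]: v=3
Leaves evaluated: 6 of 9.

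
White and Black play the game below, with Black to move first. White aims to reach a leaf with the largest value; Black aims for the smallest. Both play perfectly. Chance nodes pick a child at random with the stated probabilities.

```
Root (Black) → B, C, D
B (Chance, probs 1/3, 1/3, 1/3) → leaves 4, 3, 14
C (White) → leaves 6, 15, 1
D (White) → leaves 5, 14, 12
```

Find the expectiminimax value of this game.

7

B (Chance): 1/3·4 + 1/3·3 + 1/3·14 = 7
C (White): max(6, 15, 1) = 15
D (White): max(5, 14, 12) = 14
Root (Black): min(7, 15, 14) = 7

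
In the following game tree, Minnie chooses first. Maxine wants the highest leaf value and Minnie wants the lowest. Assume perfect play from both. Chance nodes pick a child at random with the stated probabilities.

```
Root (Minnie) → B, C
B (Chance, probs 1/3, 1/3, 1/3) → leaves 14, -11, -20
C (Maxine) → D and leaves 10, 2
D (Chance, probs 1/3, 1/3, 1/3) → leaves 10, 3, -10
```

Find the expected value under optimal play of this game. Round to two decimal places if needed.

-5.67

B (Chance): 1/3·14 + 1/3·-11 + 1/3·-20 = -5.67
D (Chance): 1/3·10 + 1/3·3 + 1/3·-10 = 1
C (Maxine): max(1, 10, 2) = 10
Root (Minnie): min(-5.67, 10) = -5.67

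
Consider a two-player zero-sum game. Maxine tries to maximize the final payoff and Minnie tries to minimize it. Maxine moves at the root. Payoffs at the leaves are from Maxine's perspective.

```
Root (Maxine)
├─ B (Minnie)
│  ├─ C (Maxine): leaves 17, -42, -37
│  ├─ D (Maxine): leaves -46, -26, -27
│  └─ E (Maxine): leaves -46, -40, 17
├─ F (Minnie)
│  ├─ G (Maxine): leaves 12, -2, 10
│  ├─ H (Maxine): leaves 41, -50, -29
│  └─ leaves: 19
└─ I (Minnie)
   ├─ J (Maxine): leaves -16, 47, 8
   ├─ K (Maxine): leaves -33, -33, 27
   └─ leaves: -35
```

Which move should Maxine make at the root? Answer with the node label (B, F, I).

C (Maxine): max(17, -42, -37) = 17
D (Maxine): max(-46, -26, -27) = -26
E (Maxine): max(-46, -40, 17) = 17
B (Minnie): min(17, -26, 17) = -26
G (Maxine): max(12, -2, 10) = 12
H (Maxine): max(41, -50, -29) = 41
F (Minnie): min(12, 41, 19) = 12
J (Maxine): max(-16, 47, 8) = 47
K (Maxine): max(-33, -33, 27) = 27
I (Minnie): min(47, 27, -35) = -35
Root (Maxine): max(-26, 12, -35) = 12
Maxine picks the child with the highest value: F (value 12).

F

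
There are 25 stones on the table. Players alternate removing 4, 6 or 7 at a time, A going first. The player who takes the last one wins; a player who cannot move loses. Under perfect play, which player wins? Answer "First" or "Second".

Mark each pile size as W (mover wins) or L (mover loses):
i:   0  1  2  3  4  5  6  7  8  9 10 11 12 13 14 15 16 17 18 19 20 21 22 23 24 25
     L  L  L  L  W  W  W  W  W  W  W  L  L  L  L  W  W  W  W  W  W  W  L  L  L  L
Position 25 is L, so the second player wins.

Second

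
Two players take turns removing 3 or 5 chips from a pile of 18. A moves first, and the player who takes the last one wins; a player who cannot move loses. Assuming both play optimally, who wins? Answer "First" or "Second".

W/L table (W = player to move can force a win):
i:   0  1  2  3  4  5  6  7  8  9 10 11 12 13 14 15 16 17 18
     L  L  L  W  W  W  W  W  L  L  L  W  W  W  W  W  L  L  L
Position 18 is L, so the second player wins.

Second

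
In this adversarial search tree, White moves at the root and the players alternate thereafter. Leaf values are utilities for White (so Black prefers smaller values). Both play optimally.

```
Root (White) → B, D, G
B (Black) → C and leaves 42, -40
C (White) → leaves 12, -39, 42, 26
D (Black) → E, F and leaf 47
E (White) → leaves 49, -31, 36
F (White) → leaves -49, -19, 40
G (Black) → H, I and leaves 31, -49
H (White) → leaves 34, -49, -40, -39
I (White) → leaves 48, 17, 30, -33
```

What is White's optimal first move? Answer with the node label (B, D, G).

D

C (White): max(12, -39, 42, 26) = 42
B (Black): min(42, 42, -40) = -40
E (White): max(49, -31, 36) = 49
F (White): max(-49, -19, 40) = 40
D (Black): min(49, 40, 47) = 40
H (White): max(34, -49, -40, -39) = 34
I (White): max(48, 17, 30, -33) = 48
G (Black): min(34, 48, 31, -49) = -49
Root (White): max(-40, 40, -49) = 40
White picks the child with the highest value: D (value 40).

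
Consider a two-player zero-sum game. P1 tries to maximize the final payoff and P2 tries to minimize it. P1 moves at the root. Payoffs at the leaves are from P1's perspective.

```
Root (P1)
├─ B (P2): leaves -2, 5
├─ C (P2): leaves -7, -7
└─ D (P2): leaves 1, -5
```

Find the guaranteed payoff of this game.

B (P2): min(-2, 5) = -2
C (P2): min(-7, -7) = -7
D (P2): min(1, -5) = -5
Root (P1): max(-2, -7, -5) = -2

-2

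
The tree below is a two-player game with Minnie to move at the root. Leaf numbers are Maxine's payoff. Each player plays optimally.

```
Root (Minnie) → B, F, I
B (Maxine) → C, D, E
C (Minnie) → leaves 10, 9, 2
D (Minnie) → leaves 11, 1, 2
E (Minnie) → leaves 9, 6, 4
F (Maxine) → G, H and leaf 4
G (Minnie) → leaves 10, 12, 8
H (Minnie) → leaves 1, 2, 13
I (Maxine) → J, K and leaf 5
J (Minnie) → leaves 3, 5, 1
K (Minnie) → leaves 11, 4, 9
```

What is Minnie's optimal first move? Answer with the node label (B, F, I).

B

C (Minnie): min(10, 9, 2) = 2
D (Minnie): min(11, 1, 2) = 1
E (Minnie): min(9, 6, 4) = 4
B (Maxine): max(2, 1, 4) = 4
G (Minnie): min(10, 12, 8) = 8
H (Minnie): min(1, 2, 13) = 1
F (Maxine): max(8, 1, 4) = 8
J (Minnie): min(3, 5, 1) = 1
K (Minnie): min(11, 4, 9) = 4
I (Maxine): max(1, 4, 5) = 5
Root (Minnie): min(4, 8, 5) = 4
Minnie picks the child with the lowest value: B (value 4).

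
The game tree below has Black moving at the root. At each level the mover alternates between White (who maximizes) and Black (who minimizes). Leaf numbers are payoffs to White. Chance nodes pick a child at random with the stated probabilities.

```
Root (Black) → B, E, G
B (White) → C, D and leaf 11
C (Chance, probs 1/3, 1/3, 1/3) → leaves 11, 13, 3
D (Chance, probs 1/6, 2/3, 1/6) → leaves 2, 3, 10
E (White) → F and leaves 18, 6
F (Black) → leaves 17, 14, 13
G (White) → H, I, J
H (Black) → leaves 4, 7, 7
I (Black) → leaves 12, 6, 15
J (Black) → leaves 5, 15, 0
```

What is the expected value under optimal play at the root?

6

C (Chance): 1/3·11 + 1/3·13 + 1/3·3 = 9
D (Chance): 1/6·2 + 2/3·3 + 1/6·10 = 4
B (White): max(9, 4, 11) = 11
F (Black): min(17, 14, 13) = 13
E (White): max(13, 18, 6) = 18
H (Black): min(4, 7, 7) = 4
I (Black): min(12, 6, 15) = 6
J (Black): min(5, 15, 0) = 0
G (White): max(4, 6, 0) = 6
Root (Black): min(11, 18, 6) = 6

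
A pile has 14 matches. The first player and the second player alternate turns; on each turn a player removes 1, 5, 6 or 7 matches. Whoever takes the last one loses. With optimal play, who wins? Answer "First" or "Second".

Positions where the player to move wins (W) vs loses (L):
i:   0  1  2  3  4  5  6  7  8  9 10 11 12 13 14
     W  L  W  L  W  L  W  W  W  W  W  W  W  L  W
Position 14 is W, so the first player wins.

First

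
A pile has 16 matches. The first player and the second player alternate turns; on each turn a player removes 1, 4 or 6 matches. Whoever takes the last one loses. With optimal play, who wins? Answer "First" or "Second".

Second

Compute winning (W) and losing (L) positions by backward induction:
i:   0  1  2  3  4  5  6  7  8  9 10 11 12 13 14 15 16
     W  L  W  L  W  W  L  W  L  W  W  L  W  L  W  W  L
Position 16 is L, so the second player wins.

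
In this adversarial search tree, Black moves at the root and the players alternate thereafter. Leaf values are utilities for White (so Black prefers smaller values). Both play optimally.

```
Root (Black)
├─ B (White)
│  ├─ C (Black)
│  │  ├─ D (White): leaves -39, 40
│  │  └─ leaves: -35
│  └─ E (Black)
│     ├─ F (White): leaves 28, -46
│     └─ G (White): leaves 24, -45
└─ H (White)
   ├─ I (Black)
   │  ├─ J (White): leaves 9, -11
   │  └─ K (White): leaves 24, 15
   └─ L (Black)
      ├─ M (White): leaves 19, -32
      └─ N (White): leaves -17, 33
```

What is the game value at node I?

9

J: max(9, -11) = 9
K: max(24, 15) = 24
I: min(9, 24) = 9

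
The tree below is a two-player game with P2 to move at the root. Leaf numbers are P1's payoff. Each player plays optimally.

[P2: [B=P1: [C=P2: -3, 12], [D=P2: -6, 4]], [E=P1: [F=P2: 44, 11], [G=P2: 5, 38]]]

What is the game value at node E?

F: min(44, 11) = 11
G: min(5, 38) = 5
E: max(11, 5) = 11

11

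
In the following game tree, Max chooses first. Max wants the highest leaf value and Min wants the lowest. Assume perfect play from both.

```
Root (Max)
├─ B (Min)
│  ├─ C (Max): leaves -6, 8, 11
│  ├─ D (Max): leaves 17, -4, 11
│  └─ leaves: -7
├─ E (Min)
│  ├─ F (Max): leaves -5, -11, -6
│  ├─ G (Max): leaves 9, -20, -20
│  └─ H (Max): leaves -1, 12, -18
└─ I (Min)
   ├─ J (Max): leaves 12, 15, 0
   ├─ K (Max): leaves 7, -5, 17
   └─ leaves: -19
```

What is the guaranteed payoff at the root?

C (Max): max(-6, 8, 11) = 11
D (Max): max(17, -4, 11) = 17
B (Min): min(11, 17, -7) = -7
F (Max): max(-5, -11, -6) = -5
G (Max): max(9, -20, -20) = 9
H (Max): max(-1, 12, -18) = 12
E (Min): min(-5, 9, 12) = -5
J (Max): max(12, 15, 0) = 15
K (Max): max(7, -5, 17) = 17
I (Min): min(15, 17, -19) = -19
Root (Max): max(-7, -5, -19) = -5

-5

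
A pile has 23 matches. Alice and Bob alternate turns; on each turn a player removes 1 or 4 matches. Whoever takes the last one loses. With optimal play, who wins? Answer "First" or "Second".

Positions where the player to move wins (W) vs loses (L):
i:   0  1  2  3  4  5  6  7  8  9 10 11 12 13 14 15 16 17 18 19 20 21 22 23
     W  L  W  L  W  W  L  W  L  W  W  L  W  L  W  W  L  W  L  W  W  L  W  L
Position 23 is L, so the second player wins.

Second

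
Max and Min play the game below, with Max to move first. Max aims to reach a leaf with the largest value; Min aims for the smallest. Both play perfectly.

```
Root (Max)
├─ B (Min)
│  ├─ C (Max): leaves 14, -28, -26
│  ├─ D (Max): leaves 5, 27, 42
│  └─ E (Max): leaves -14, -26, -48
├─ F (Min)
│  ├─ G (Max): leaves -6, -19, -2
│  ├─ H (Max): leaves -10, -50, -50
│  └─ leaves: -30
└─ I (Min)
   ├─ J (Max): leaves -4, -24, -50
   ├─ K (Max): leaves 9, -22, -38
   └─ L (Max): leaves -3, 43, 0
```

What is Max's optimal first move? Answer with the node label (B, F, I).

I

C (Max): max(14, -28, -26) = 14
D (Max): max(5, 27, 42) = 42
E (Max): max(-14, -26, -48) = -14
B (Min): min(14, 42, -14) = -14
G (Max): max(-6, -19, -2) = -2
H (Max): max(-10, -50, -50) = -10
F (Min): min(-2, -10, -30) = -30
J (Max): max(-4, -24, -50) = -4
K (Max): max(9, -22, -38) = 9
L (Max): max(-3, 43, 0) = 43
I (Min): min(-4, 9, 43) = -4
Root (Max): max(-14, -30, -4) = -4
Max picks the child with the highest value: I (value -4).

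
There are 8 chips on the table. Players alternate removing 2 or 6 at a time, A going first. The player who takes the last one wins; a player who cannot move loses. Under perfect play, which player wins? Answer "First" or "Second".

Mark each pile size as W (mover wins) or L (mover loses):
i:   0  1  2  3  4  5  6  7  8
     L  L  W  W  L  L  W  W  L
Position 8 is L, so the second player wins.

Second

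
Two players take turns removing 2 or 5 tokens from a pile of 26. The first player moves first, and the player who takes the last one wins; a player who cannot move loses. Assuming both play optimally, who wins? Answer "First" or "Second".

i:   0  1  2  3  4  5  6  7  8  9 10 11 12 13 14 15 16 17 18 19 20 21 22 23 24 25 26
     L  L  W  W  L  W  W  L  L  W  W  L  W  W  L  L  W  W  L  W  W  L  L  W  W  L  W
Position 26 is W, so the first player wins.

First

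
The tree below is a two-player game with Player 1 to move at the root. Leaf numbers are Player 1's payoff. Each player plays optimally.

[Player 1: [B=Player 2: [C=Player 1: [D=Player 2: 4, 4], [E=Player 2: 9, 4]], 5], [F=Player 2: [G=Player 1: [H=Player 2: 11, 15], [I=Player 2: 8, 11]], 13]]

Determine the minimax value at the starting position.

11

D (Player 2): min(4, 4) = 4
E (Player 2): min(9, 4) = 4
C (Player 1): max(4, 4) = 4
B (Player 2): min(4, 5) = 4
H (Player 2): min(11, 15) = 11
I (Player 2): min(8, 11) = 8
G (Player 1): max(11, 8) = 11
F (Player 2): min(11, 13) = 11
Root (Player 1): max(4, 11) = 11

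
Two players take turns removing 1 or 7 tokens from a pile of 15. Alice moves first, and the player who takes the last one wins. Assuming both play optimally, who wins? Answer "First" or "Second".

First

W/L table (W = player to move can force a win):
i:   0  1  2  3  4  5  6  7  8  9 10 11 12 13 14 15
     L  W  L  W  L  W  L  W  L  W  L  W  L  W  L  W
Position 15 is W, so the first player wins.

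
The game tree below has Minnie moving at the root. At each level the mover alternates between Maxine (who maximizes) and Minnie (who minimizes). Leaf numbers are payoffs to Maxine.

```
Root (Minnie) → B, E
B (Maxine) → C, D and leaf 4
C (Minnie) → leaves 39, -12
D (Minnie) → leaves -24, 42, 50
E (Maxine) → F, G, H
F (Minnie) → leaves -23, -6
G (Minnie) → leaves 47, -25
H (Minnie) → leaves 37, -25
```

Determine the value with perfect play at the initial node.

-23

C (Minnie): min(39, -12) = -12
D (Minnie): min(-24, 42, 50) = -24
B (Maxine): max(-12, -24, 4) = 4
F (Minnie): min(-23, -6) = -23
G (Minnie): min(47, -25) = -25
H (Minnie): min(37, -25) = -25
E (Maxine): max(-23, -25, -25) = -23
Root (Minnie): min(4, -23) = -23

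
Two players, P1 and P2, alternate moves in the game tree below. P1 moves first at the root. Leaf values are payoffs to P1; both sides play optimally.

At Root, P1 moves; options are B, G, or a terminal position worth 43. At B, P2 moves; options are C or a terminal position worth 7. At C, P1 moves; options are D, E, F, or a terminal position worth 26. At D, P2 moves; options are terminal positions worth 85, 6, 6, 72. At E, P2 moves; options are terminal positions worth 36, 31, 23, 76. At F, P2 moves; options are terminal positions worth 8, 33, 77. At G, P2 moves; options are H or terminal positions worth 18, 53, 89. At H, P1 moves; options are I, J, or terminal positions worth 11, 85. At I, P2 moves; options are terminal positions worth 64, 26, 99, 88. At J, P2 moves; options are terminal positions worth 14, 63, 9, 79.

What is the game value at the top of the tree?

D (P2): min(85, 6, 6, 72) = 6
E (P2): min(36, 31, 23, 76) = 23
F (P2): min(8, 33, 77) = 8
C (P1): max(6, 23, 8, 26) = 26
B (P2): min(26, 7) = 7
I (P2): min(64, 26, 99, 88) = 26
J (P2): min(14, 63, 9, 79) = 9
H (P1): max(26, 9, 11, 85) = 85
G (P2): min(85, 18, 53, 89) = 18
Root (P1): max(7, 18, 43) = 43

43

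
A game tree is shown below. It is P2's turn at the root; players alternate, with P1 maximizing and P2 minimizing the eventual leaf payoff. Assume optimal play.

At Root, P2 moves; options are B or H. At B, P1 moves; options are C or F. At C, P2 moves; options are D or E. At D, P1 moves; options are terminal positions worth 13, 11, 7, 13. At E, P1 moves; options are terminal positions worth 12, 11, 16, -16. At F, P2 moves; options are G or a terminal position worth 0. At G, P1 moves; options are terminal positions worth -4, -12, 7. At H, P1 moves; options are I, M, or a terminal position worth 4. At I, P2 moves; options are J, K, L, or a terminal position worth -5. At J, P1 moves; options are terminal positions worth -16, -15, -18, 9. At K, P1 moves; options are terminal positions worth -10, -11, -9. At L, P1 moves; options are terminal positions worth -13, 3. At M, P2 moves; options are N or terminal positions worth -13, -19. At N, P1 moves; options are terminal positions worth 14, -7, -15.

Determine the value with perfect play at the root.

4

D (P1): max(13, 11, 7, 13) = 13
E (P1): max(12, 11, 16, -16) = 16
C (P2): min(13, 16) = 13
G (P1): max(-4, -12, 7) = 7
F (P2): min(7, 0) = 0
B (P1): max(13, 0) = 13
J (P1): max(-16, -15, -18, 9) = 9
K (P1): max(-10, -11, -9) = -9
L (P1): max(-13, 3) = 3
I (P2): min(9, -9, 3, -5) = -9
N (P1): max(14, -7, -15) = 14
M (P2): min(14, -13, -19) = -19
H (P1): max(-9, -19, 4) = 4
Root (P2): min(13, 4) = 4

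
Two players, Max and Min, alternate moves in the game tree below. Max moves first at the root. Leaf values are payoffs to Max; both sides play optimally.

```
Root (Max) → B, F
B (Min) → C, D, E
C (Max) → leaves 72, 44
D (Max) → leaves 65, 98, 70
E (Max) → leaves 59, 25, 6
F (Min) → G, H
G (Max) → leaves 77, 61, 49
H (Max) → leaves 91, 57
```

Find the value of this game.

C (Max): max(72, 44) = 72
D (Max): max(65, 98, 70) = 98
E (Max): max(59, 25, 6) = 59
B (Min): min(72, 98, 59) = 59
G (Max): max(77, 61, 49) = 77
H (Max): max(91, 57) = 91
F (Min): min(77, 91) = 77
Root (Max): max(59, 77) = 77

77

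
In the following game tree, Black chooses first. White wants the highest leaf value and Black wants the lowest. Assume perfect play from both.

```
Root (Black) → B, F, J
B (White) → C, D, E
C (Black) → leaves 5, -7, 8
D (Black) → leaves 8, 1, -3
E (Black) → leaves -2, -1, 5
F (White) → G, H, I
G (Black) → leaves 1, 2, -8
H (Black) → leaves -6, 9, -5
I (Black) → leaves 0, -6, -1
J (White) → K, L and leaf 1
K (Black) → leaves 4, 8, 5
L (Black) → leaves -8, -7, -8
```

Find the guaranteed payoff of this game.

C (Black): min(5, -7, 8) = -7
D (Black): min(8, 1, -3) = -3
E (Black): min(-2, -1, 5) = -2
B (White): max(-7, -3, -2) = -2
G (Black): min(1, 2, -8) = -8
H (Black): min(-6, 9, -5) = -6
I (Black): min(0, -6, -1) = -6
F (White): max(-8, -6, -6) = -6
K (Black): min(4, 8, 5) = 4
L (Black): min(-8, -7, -8) = -8
J (White): max(4, -8, 1) = 4
Root (Black): min(-2, -6, 4) = -6

-6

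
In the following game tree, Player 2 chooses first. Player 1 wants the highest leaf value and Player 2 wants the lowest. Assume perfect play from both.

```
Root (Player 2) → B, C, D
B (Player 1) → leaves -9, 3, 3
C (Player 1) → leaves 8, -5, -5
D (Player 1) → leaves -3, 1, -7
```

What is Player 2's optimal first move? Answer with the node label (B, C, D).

B (Player 1): max(-9, 3, 3) = 3
C (Player 1): max(8, -5, -5) = 8
D (Player 1): max(-3, 1, -7) = 1
Root (Player 2): min(3, 8, 1) = 1
Player 2 picks the child with the lowest value: D (value 1).

D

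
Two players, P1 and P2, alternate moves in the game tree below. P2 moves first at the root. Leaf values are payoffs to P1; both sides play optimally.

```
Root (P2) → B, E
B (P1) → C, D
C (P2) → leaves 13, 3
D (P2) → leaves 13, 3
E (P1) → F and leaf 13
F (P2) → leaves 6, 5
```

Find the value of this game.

C (P2): min(13, 3) = 3
D (P2): min(13, 3) = 3
B (P1): max(3, 3) = 3
F (P2): min(6, 5) = 5
E (P1): max(5, 13) = 13
Root (P2): min(3, 13) = 3

3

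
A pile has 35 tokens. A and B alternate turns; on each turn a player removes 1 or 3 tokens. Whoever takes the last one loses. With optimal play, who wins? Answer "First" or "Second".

Second

i:   0  1  2  3  4  5  6  7  8  9 10 11 12 13 14 15 16 17 18 19 20 21 22 23 24 25 26 27 28 29 30 31 32 33 34 35
     W  L  W  L  W  L  W  L  W  L  W  L  W  L  W  L  W  L  W  L  W  L  W  L  W  L  W  L  W  L  W  L  W  L  W  L
Position 35 is L, so the second player wins.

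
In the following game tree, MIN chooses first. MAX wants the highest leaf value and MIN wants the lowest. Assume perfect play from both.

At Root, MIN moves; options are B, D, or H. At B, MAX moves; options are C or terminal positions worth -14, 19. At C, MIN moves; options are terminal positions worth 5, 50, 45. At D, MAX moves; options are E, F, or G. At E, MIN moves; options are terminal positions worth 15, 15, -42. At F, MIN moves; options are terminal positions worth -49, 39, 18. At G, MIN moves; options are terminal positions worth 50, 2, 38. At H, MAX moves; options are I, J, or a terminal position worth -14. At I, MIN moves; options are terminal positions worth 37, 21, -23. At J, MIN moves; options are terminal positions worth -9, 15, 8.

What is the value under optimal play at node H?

-9

I: min(37, 21, -23) = -23
J: min(-9, 15, 8) = -9
H: max(-23, -9, -14) = -9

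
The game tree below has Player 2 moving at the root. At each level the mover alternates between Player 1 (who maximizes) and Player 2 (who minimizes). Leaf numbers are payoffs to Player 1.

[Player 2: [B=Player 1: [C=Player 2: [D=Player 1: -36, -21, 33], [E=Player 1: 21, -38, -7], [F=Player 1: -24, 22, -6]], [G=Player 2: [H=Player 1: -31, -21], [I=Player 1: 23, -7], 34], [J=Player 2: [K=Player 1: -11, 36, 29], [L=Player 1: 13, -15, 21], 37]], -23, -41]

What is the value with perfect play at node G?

H: max(-31, -21) = -21
I: max(23, -7) = 23
G: min(-21, 23, 34) = -21

-21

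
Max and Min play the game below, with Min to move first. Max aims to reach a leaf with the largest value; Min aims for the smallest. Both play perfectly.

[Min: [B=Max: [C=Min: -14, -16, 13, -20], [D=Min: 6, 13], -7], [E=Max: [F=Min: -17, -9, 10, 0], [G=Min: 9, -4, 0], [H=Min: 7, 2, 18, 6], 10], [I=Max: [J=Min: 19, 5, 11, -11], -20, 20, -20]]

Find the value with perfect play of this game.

6

C (Min): min(-14, -16, 13, -20) = -20
D (Min): min(6, 13) = 6
B (Max): max(-20, 6, -7) = 6
F (Min): min(-17, -9, 10, 0) = -17
G (Min): min(9, -4, 0) = -4
H (Min): min(7, 2, 18, 6) = 2
E (Max): max(-17, -4, 2, 10) = 10
J (Min): min(19, 5, 11, -11) = -11
I (Max): max(-11, -20, 20, -20) = 20
Root (Min): min(6, 10, 20) = 6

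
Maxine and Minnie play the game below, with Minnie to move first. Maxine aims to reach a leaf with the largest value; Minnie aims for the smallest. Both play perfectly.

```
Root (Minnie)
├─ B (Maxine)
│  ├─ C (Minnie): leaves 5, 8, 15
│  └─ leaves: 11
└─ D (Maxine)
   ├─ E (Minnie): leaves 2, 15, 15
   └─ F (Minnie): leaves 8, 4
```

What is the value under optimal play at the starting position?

C (Minnie): min(5, 8, 15) = 5
B (Maxine): max(5, 11) = 11
E (Minnie): min(2, 15, 15) = 2
F (Minnie): min(8, 4) = 4
D (Maxine): max(2, 4) = 4
Root (Minnie): min(11, 4) = 4

4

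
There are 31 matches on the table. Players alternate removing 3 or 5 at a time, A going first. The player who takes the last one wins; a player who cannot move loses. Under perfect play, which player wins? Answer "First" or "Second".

Compute winning (W) and losing (L) positions by backward induction:
i:   0  1  2  3  4  5  6  7  8  9 10 11 12 13 14 15 16 17 18 19 20 21 22 23 24 25 26 27 28 29 30 31
     L  L  L  W  W  W  W  W  L  L  L  W  W  W  W  W  L  L  L  W  W  W  W  W  L  L  L  W  W  W  W  W
Position 31 is W, so the first player wins.

First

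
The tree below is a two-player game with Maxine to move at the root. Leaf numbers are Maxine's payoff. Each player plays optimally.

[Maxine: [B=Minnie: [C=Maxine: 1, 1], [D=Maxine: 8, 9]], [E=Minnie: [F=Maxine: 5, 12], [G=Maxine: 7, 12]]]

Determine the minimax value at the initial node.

12

C (Maxine): max(1, 1) = 1
D (Maxine): max(8, 9) = 9
B (Minnie): min(1, 9) = 1
F (Maxine): max(5, 12) = 12
G (Maxine): max(7, 12) = 12
E (Minnie): min(12, 12) = 12
Root (Maxine): max(1, 12) = 12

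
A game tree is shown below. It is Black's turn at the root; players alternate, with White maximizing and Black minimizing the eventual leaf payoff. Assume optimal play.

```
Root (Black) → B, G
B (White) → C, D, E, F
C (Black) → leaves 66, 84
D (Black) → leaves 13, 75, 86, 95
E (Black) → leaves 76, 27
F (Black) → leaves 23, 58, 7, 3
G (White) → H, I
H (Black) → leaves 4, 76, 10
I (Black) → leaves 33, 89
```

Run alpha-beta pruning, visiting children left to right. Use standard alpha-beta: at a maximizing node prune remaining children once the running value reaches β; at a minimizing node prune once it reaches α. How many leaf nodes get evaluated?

C [α=-∞,β=+∞]: v=66
D [α=66,β=+∞]: v=13 after child 1 ≤ α → α-cutoff, skip 3
E [α=66,β=+∞]: v=27
F [α=66,β=+∞]: v=23 after child 1 ≤ α → α-cutoff, skip 3
B [α=-∞,β=+∞]: v=66
H [α=-∞,β=66]: v=4
I [α=4,β=66]: v=33
G [α=-∞,β=66]: v=33
Root [α=-∞,β=+∞]: v=33
Leaves evaluated: 11 of 17.

11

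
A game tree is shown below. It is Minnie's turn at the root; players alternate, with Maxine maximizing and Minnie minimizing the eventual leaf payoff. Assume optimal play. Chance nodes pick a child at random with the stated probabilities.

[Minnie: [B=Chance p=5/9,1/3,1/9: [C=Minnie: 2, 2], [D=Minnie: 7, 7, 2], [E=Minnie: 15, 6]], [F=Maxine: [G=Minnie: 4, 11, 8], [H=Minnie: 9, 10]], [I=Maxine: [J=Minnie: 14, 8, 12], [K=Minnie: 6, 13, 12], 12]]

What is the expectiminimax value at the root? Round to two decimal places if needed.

C (Minnie): min(2, 2) = 2
D (Minnie): min(7, 7, 2) = 2
E (Minnie): min(15, 6) = 6
B (Chance): 5/9·2 + 1/3·2 + 1/9·6 = 2.44
G (Minnie): min(4, 11, 8) = 4
H (Minnie): min(9, 10) = 9
F (Maxine): max(4, 9) = 9
J (Minnie): min(14, 8, 12) = 8
K (Minnie): min(6, 13, 12) = 6
I (Maxine): max(8, 6, 12) = 12
Root (Minnie): min(2.44, 9, 12) = 2.44

2.44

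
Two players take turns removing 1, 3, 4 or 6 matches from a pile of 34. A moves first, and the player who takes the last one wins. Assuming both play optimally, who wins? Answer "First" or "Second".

Mark each pile size as W (mover wins) or L (mover loses):
i:   0  1  2  3  4  5  6  7  8  9 10 11 12 13 14 15 16 17 18 19 20 21 22 23 24 25 26 27 28 29 30 31 32 33 34
     L  W  L  W  W  W  W  L  W  L  W  W  W  W  L  W  L  W  W  W  W  L  W  L  W  W  W  W  L  W  L  W  W  W  W
Position 34 is W, so the first player wins.

First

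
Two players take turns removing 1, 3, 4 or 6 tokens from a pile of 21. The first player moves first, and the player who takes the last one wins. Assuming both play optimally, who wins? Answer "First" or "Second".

Compute winning (W) and losing (L) positions by backward induction:
i:   0  1  2  3  4  5  6  7  8  9 10 11 12 13 14 15 16 17 18 19 20 21
     L  W  L  W  W  W  W  L  W  L  W  W  W  W  L  W  L  W  W  W  W  L
Position 21 is L, so the second player wins.

Second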